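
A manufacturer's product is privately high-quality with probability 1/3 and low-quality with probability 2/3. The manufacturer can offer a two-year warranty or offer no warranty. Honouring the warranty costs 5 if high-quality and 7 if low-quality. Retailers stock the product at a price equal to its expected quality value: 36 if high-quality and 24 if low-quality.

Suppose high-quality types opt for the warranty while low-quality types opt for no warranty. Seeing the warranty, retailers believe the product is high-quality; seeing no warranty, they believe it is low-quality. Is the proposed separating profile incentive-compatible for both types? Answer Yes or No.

Under these beliefs, the warranty earns price 36 and no warranty earns price 24.
high-quality: the warranty nets 36 − 5 = 31; no warranty nets 24. high-quality prefers the warranty.
low-quality: the warranty nets 36 − 7 = 29; no warranty nets 24. low-quality would deviate to the warranty.
low-quality has a profitable deviation, so the profile is not an equilibrium.

No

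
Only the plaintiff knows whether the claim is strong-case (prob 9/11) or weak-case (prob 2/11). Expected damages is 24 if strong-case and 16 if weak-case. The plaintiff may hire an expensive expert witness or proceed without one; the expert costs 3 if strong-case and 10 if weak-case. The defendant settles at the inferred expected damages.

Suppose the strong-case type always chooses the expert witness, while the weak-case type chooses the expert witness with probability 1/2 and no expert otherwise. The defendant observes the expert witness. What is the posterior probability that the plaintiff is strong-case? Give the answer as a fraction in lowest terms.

P(the expert witness) = (9/11)·1 + (2/11)·(1/2) = 10/11.
By Bayes' rule, P(strong-case | the expert witness) = (9/11) / (10/11) = 9/10.

9/10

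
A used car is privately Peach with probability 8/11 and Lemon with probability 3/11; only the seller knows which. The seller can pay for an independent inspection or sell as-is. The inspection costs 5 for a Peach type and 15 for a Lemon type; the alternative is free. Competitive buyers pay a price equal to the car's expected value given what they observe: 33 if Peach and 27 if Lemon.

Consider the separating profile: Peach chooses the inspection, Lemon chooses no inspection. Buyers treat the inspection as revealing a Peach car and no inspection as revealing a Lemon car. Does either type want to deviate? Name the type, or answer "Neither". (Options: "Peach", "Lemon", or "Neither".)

The inspection pays 33; no inspection pays 27.
Peach: assigned the inspection, nets 33 − 5 = 28; deviating to no inspection nets 27.
Lemon: assigned no inspection, nets 27; deviating to the inspection nets 33 − 15 = 18.
Both types strictly prefer their assigned action; no profitable deviation.

Neither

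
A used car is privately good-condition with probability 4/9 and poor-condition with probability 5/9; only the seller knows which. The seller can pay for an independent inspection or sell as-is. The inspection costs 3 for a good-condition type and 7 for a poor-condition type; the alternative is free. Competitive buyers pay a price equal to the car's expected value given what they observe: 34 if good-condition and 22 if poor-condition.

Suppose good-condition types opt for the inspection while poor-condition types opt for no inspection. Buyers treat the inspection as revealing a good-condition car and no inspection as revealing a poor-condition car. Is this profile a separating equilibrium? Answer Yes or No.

No

Under these beliefs, the inspection earns price 34 and no inspection earns price 22.
good-condition: the inspection nets 34 − 3 = 31; no inspection nets 22. good-condition prefers the inspection.
poor-condition: the inspection nets 34 − 7 = 27; no inspection nets 22. poor-condition would deviate to the inspection.
poor-condition has a profitable deviation, so the profile is not an equilibrium.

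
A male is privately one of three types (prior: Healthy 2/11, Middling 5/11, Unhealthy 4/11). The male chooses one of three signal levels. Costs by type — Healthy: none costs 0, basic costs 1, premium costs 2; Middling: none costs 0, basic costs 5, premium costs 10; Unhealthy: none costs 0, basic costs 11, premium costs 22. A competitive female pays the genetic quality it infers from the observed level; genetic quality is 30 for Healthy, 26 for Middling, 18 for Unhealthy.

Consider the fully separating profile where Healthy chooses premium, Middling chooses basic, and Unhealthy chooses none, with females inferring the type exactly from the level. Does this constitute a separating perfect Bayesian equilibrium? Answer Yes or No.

Separating mating payoffs: premium → 30, basic → 26, none → 18.
Healthy (assigned premium): none: 18 − 0 = 18; basic: 26 − 1 = 25; premium: 30 − 2 = 28. Healthy stays.
Middling (assigned basic): none: 18 − 0 = 18; basic: 26 − 5 = 21; premium: 30 − 10 = 20. Middling stays.
Unhealthy (assigned none): none: 18 − 0 = 18; basic: 26 − 11 = 15; premium: 30 − 22 = 8. Unhealthy stays.
Every type prefers its assigned level; separation holds.

Yes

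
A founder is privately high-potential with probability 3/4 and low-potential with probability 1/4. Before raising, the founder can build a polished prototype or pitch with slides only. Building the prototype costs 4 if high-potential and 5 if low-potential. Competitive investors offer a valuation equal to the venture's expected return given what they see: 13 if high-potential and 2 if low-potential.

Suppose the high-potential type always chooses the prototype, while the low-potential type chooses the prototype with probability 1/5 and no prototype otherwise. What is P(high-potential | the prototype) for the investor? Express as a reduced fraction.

P(the prototype) = (3/4)·1 + (1/4)·(1/5) = 4/5.
By Bayes' rule, P(high-potential | the prototype) = (3/4) / (4/5) = 15/16.

15/16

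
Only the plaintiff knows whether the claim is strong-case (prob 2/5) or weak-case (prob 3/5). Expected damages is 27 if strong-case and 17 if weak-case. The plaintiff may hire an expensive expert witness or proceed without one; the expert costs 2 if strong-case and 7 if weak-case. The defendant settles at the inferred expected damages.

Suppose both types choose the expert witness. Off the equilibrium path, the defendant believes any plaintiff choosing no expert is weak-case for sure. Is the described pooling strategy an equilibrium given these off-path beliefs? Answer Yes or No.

On path, the defendant holds the prior and pays 2/5·27 + 3/5·17 = 21. Off path (no expert), believing weak-case, it pays 17.
strong-case: the expert witness nets 21 − 2 = 19; no expert nets 17. strong-case stays.
weak-case: the expert witness nets 21 − 7 = 14; no expert nets 17. weak-case would deviate.
A type deviates, so pooling fails.

No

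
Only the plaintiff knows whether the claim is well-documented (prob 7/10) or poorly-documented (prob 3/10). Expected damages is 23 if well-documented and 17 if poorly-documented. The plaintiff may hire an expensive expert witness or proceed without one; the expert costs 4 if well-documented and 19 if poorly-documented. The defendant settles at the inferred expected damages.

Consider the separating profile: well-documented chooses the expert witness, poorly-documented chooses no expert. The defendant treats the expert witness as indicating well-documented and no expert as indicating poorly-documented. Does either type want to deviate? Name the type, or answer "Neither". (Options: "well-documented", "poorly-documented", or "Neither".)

The expert witness pays 23; no expert pays 17.
well-documented: assigned the expert witness, nets 23 − 4 = 19; deviating to no expert nets 17.
poorly-documented: assigned no expert, nets 17; deviating to the expert witness nets 23 − 19 = 4.
Both types strictly prefer their assigned action; no profitable deviation.

Neither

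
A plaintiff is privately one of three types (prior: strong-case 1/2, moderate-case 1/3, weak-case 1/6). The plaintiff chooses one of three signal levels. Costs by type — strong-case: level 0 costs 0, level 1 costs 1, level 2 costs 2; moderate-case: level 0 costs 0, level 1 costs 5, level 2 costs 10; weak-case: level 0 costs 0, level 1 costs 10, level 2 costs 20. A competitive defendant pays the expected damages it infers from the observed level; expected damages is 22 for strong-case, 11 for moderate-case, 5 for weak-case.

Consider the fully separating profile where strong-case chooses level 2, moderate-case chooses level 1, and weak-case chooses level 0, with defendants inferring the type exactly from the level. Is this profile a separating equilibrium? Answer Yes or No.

No

Separating settlements: level 2 → 22, level 1 → 11, level 0 → 5.
strong-case (assigned level 2): level 0: 5 − 0 = 5; level 1: 11 − 1 = 10; level 2: 22 − 2 = 20. strong-case stays.
moderate-case (assigned level 1): level 0: 5 − 0 = 5; level 1: 11 − 5 = 6; level 2: 22 − 10 = 12. moderate-case prefers level 2.
weak-case (assigned level 0): level 0: 5 − 0 = 5; level 1: 11 − 10 = 1; level 2: 22 − 20 = 2. weak-case stays.
At least one type deviates; the separating profile fails.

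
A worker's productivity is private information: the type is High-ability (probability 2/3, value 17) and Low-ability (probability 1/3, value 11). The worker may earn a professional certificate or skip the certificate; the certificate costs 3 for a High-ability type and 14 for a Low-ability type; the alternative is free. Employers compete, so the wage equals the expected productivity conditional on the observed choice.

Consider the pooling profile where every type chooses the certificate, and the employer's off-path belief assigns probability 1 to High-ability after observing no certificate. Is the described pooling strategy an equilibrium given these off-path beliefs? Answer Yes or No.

No

On path, the employer holds the prior and pays 2/3·17 + 1/3·11 = 15. Off path (no certificate), believing High-ability, it pays 17.
High-ability: the certificate nets 15 − 3 = 12; no certificate nets 17. High-ability would deviate.
Low-ability: the certificate nets 15 − 14 = 1; no certificate nets 17. Low-ability would deviate.
A type deviates, so pooling fails.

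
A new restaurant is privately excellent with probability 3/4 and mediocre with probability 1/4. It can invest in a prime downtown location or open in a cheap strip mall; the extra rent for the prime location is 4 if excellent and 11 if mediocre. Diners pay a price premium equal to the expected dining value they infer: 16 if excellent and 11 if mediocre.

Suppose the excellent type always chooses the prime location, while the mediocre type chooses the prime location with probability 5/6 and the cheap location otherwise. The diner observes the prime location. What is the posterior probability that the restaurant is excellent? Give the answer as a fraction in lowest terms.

P(the prime location) = (3/4)·1 + (1/4)·(5/6) = 23/24.
By Bayes' rule, P(excellent | the prime location) = (3/4) / (23/24) = 18/23.

18/23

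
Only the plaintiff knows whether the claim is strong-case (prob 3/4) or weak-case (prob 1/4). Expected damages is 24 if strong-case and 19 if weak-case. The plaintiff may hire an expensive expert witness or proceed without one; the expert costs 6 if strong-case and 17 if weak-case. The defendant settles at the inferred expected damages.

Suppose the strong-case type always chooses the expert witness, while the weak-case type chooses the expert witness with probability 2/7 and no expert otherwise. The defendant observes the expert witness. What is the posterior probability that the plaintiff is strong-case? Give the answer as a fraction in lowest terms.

P(the expert witness) = (3/4)·1 + (1/4)·(2/7) = 23/28.
By Bayes' rule, P(strong-case | the expert witness) = (3/4) / (23/28) = 21/23.

21/23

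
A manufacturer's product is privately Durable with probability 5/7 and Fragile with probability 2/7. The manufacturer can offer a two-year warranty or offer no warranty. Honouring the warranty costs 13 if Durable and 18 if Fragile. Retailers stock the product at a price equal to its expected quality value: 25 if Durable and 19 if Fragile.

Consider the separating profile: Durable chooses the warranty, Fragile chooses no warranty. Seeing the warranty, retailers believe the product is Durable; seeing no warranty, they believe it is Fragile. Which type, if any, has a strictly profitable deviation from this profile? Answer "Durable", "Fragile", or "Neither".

Durable

The warranty pays 25; no warranty pays 19.
Durable: assigned the warranty, nets 25 − 13 = 12; deviating to no warranty nets 19.
Fragile: assigned no warranty, nets 19; deviating to the warranty nets 25 − 18 = 7.
The Durable type gains 7 by deviating.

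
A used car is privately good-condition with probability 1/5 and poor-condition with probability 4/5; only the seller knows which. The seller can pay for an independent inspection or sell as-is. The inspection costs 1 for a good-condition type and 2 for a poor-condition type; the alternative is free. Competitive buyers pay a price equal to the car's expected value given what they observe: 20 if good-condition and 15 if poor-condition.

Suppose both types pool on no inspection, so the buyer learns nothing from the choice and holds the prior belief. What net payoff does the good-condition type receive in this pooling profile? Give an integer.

16

Pooled price = 1/5·20 + 4/5·15 = 16.
good-condition pays no cost for no inspection, so net payoff = 16.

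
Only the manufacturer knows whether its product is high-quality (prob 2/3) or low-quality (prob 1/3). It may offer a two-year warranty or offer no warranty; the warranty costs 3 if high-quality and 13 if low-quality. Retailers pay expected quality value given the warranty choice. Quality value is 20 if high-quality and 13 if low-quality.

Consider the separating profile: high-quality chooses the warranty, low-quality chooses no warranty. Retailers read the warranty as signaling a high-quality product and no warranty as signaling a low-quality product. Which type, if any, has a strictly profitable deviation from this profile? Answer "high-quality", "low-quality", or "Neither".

Neither

The warranty pays 20; no warranty pays 13.
high-quality: assigned the warranty, nets 20 − 3 = 17; deviating to no warranty nets 13.
low-quality: assigned no warranty, nets 13; deviating to the warranty nets 20 − 13 = 7.
Both types strictly prefer their assigned action; no profitable deviation.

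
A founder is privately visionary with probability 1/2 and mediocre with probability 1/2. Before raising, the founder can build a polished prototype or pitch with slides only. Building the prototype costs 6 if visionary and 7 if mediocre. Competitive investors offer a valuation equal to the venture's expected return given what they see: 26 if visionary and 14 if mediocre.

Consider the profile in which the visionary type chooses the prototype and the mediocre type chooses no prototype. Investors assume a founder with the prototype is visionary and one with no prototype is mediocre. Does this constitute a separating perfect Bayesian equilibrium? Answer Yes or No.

No

Under these beliefs, the prototype earns valuation 26 and no prototype earns valuation 14.
visionary: the prototype nets 26 − 6 = 20; no prototype nets 14. visionary prefers the prototype.
mediocre: the prototype nets 26 − 7 = 19; no prototype nets 14. mediocre would deviate to the prototype.
mediocre has a profitable deviation, so the profile is not an equilibrium.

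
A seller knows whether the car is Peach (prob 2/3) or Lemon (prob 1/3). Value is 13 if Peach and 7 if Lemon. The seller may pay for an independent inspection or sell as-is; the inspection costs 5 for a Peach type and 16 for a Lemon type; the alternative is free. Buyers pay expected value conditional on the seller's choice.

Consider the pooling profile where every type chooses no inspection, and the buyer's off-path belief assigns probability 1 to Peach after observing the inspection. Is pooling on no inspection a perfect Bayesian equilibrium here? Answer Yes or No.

Yes

On path, the buyer holds the prior and pays 2/3·13 + 1/3·7 = 11. Off path (the inspection), believing Peach, it pays 13.
Peach: no inspection nets 11; the inspection nets 13 − 5 = 8. Peach stays.
Lemon: no inspection nets 11; the inspection nets 13 − 16 = -3. Lemon stays.
No type deviates, so pooling is sustained.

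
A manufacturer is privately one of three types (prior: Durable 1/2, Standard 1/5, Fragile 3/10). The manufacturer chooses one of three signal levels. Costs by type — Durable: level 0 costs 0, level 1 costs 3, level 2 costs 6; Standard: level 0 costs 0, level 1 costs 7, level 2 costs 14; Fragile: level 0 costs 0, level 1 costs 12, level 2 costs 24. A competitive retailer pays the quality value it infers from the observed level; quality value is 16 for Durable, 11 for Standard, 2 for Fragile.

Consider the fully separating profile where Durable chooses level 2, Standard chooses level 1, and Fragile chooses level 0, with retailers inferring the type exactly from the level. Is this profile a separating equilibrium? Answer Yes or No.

Yes

Separating prices: level 2 → 16, level 1 → 11, level 0 → 2.
Durable (assigned level 2): level 0: 2 − 0 = 2; level 1: 11 − 3 = 8; level 2: 16 − 6 = 10. Durable stays.
Standard (assigned level 1): level 0: 2 − 0 = 2; level 1: 11 − 7 = 4; level 2: 16 − 14 = 2. Standard stays.
Fragile (assigned level 0): level 0: 2 − 0 = 2; level 1: 11 − 12 = -1; level 2: 16 − 24 = -8. Fragile stays.
Every type prefers its assigned level; separation holds.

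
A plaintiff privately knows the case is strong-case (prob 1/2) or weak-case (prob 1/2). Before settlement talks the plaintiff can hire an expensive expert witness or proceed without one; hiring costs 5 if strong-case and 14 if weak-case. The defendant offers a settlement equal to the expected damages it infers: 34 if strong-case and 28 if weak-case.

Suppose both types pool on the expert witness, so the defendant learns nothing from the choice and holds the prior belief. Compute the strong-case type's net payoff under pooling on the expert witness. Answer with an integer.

26

Pooled settlement = 1/2·34 + 1/2·28 = 31.
strong-case pays cost 5 for the expert witness, so net payoff = 31 − 5 = 26.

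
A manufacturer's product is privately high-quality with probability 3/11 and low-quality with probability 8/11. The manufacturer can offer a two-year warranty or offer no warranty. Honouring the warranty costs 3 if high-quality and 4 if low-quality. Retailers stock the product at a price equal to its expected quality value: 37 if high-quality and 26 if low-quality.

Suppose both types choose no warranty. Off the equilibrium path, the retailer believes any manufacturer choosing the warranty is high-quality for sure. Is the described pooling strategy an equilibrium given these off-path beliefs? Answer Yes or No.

No

On path, the retailer holds the prior and pays 3/11·37 + 8/11·26 = 29. Off path (the warranty), believing high-quality, it pays 37.
high-quality: no warranty nets 29; the warranty nets 37 − 3 = 34. high-quality would deviate.
low-quality: no warranty nets 29; the warranty nets 37 − 4 = 33. low-quality would deviate.
A type deviates, so pooling fails.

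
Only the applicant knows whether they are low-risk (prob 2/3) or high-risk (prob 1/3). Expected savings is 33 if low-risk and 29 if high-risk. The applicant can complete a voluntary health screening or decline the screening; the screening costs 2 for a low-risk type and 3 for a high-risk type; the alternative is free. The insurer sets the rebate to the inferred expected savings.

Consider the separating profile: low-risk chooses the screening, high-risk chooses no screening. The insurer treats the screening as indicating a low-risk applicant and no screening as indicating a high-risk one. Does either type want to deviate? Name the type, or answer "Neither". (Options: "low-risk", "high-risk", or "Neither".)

The screening pays 33; no screening pays 29.
low-risk: assigned the screening, nets 33 − 2 = 31; deviating to no screening nets 29.
high-risk: assigned no screening, nets 29; deviating to the screening nets 33 − 3 = 30.
The high-risk type gains 1 by deviating.

high-risk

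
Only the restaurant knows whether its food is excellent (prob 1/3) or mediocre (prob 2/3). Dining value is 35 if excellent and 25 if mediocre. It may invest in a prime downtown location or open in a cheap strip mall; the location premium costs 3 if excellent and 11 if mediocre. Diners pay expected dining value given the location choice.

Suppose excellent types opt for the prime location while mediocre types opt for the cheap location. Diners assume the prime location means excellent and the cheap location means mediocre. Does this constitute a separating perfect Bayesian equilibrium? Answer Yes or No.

Under these beliefs, the prime location earns price premium 35 and the cheap location earns price premium 25.
excellent: the prime location nets 35 − 3 = 32; the cheap location nets 25. excellent prefers the prime location.
mediocre: the prime location nets 35 − 11 = 24; the cheap location nets 25. mediocre prefers the cheap location.
Neither type deviates, so the separating profile is an equilibrium.

Yes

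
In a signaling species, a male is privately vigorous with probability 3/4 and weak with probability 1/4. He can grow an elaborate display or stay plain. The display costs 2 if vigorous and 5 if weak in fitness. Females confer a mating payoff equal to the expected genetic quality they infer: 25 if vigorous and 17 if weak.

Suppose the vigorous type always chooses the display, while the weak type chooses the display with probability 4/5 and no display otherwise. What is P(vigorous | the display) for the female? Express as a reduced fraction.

15/19

P(the display) = (3/4)·1 + (1/4)·(4/5) = 19/20.
By Bayes' rule, P(vigorous | the display) = (3/4) / (19/20) = 15/19.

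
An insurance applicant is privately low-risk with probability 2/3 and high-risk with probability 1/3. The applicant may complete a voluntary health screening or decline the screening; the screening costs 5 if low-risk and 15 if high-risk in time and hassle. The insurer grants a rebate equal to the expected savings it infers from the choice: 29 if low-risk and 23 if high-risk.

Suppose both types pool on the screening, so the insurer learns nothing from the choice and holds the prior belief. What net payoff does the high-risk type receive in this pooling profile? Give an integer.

12

Pooled rebate = 2/3·29 + 1/3·23 = 27.
high-risk pays cost 15 for the screening, so net payoff = 27 − 15 = 12.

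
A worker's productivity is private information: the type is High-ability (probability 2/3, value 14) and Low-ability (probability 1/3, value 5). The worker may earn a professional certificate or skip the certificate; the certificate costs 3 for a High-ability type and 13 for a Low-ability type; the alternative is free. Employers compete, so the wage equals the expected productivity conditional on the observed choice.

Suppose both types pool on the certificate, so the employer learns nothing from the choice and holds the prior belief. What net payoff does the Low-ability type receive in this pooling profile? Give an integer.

Pooled wage = 2/3·14 + 1/3·5 = 11.
Low-ability pays cost 13 for the certificate, so net payoff = 11 − 13 = -2.

-2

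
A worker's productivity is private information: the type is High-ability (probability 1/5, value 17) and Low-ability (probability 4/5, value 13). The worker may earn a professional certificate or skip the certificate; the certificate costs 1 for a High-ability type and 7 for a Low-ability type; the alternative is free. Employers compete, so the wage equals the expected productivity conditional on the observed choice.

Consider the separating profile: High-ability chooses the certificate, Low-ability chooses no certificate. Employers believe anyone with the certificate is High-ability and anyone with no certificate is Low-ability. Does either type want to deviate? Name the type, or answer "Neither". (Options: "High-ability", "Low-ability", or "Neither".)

Neither

The certificate pays 17; no certificate pays 13.
High-ability: assigned the certificate, nets 17 − 1 = 16; deviating to no certificate nets 13.
Low-ability: assigned no certificate, nets 13; deviating to the certificate nets 17 − 7 = 10.
Both types strictly prefer their assigned action; no profitable deviation.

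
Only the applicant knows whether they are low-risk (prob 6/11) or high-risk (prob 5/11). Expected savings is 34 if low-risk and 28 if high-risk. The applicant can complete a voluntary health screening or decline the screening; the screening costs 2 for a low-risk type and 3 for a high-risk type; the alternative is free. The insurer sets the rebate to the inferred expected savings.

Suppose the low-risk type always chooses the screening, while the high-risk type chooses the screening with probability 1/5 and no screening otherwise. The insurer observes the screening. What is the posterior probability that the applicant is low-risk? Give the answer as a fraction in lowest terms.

P(the screening) = (6/11)·1 + (5/11)·(1/5) = 7/11.
By Bayes' rule, P(low-risk | the screening) = (6/11) / (7/11) = 6/7.

6/7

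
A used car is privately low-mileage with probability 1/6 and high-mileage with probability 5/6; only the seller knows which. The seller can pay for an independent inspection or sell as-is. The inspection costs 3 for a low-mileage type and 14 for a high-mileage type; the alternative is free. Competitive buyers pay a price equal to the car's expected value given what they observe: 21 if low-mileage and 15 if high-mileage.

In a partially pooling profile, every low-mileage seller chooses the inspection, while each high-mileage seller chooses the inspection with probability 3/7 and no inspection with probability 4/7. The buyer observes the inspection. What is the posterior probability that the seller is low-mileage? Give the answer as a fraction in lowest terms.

P(the inspection) = (1/6)·1 + (5/6)·(3/7) = 11/21.
By Bayes' rule, P(low-mileage | the inspection) = (1/6) / (11/21) = 7/22.

7/22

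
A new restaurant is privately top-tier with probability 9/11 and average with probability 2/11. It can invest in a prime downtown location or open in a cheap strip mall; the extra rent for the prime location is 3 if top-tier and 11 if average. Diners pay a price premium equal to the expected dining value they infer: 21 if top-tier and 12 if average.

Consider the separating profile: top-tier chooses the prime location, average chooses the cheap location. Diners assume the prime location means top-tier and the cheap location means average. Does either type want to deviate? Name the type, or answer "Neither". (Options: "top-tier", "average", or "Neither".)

The prime location pays 21; the cheap location pays 12.
top-tier: assigned the prime location, nets 21 − 3 = 18; deviating to the cheap location nets 12.
average: assigned the cheap location, nets 12; deviating to the prime location nets 21 − 11 = 10.
Both types strictly prefer their assigned action; no profitable deviation.

Neither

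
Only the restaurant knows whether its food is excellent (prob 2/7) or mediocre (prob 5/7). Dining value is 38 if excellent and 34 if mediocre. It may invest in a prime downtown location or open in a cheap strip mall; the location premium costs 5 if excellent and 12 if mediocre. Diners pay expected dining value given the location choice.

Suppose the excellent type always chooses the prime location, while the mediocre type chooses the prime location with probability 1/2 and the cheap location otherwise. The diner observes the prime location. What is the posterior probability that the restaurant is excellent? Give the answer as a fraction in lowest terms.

P(the prime location) = (2/7)·1 + (5/7)·(1/2) = 9/14.
By Bayes' rule, P(excellent | the prime location) = (2/7) / (9/14) = 4/9.

4/9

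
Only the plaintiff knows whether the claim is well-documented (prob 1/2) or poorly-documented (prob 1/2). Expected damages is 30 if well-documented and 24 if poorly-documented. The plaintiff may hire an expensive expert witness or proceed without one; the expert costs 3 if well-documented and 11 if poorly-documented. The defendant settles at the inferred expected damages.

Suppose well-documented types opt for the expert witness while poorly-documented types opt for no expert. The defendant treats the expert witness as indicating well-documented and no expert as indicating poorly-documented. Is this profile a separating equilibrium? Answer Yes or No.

Yes

Under these beliefs, the expert witness earns settlement 30 and no expert earns settlement 24.
well-documented: the expert witness nets 30 − 3 = 27; no expert nets 24. well-documented prefers the expert witness.
poorly-documented: the expert witness nets 30 − 11 = 19; no expert nets 24. poorly-documented prefers no expert.
Neither type deviates, so the separating profile is an equilibrium.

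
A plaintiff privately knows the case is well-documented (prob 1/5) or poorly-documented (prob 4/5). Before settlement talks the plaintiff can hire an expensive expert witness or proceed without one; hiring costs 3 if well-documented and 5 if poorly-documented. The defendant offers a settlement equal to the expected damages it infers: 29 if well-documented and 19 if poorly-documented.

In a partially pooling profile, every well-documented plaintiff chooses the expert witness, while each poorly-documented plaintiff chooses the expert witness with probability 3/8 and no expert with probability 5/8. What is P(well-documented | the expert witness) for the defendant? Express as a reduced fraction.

P(the expert witness) = (1/5)·1 + (4/5)·(3/8) = 1/2.
By Bayes' rule, P(well-documented | the expert witness) = (1/5) / (1/2) = 2/5.

2/5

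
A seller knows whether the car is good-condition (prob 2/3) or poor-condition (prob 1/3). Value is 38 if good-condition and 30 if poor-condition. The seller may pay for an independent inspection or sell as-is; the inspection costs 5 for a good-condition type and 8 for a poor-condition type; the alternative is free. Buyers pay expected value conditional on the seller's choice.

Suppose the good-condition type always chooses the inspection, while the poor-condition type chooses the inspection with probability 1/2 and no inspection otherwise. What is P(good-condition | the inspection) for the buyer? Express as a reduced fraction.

4/5

P(the inspection) = (2/3)·1 + (1/3)·(1/2) = 5/6.
By Bayes' rule, P(good-condition | the inspection) = (2/3) / (5/6) = 4/5.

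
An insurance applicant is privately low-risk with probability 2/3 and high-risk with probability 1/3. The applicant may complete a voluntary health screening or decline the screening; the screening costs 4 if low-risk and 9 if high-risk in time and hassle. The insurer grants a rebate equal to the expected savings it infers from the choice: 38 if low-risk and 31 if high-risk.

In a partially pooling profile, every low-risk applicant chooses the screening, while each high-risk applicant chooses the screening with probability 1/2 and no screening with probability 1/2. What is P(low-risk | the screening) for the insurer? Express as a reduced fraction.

P(the screening) = (2/3)·1 + (1/3)·(1/2) = 5/6.
By Bayes' rule, P(low-risk | the screening) = (2/3) / (5/6) = 4/5.

4/5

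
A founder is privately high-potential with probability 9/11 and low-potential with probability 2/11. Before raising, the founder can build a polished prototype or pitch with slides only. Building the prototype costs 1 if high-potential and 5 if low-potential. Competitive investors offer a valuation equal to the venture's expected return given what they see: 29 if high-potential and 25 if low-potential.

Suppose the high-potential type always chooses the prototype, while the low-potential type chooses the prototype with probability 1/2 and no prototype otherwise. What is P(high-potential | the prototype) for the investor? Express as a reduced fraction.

P(the prototype) = (9/11)·1 + (2/11)·(1/2) = 10/11.
By Bayes' rule, P(high-potential | the prototype) = (9/11) / (10/11) = 9/10.

9/10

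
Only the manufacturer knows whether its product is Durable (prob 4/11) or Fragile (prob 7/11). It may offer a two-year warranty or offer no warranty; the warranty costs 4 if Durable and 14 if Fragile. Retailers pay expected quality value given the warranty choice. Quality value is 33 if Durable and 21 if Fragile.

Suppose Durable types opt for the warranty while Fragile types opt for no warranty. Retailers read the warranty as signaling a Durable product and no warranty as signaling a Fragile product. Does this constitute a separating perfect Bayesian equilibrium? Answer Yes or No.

Yes

Under these beliefs, the warranty earns price 33 and no warranty earns price 21.
Durable: the warranty nets 33 − 4 = 29; no warranty nets 21. Durable prefers the warranty.
Fragile: the warranty nets 33 − 14 = 19; no warranty nets 21. Fragile prefers no warranty.
Neither type deviates, so the separating profile is an equilibrium.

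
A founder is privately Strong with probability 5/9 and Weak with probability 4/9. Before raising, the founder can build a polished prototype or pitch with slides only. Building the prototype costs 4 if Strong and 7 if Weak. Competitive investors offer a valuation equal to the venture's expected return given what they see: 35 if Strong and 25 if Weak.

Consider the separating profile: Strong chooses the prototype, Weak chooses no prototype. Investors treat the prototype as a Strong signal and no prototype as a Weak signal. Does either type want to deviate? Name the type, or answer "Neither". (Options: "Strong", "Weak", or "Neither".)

Weak

The prototype pays 35; no prototype pays 25.
Strong: assigned the prototype, nets 35 − 4 = 31; deviating to no prototype nets 25.
Weak: assigned no prototype, nets 25; deviating to the prototype nets 35 − 7 = 28.
The Weak type gains 3 by deviating.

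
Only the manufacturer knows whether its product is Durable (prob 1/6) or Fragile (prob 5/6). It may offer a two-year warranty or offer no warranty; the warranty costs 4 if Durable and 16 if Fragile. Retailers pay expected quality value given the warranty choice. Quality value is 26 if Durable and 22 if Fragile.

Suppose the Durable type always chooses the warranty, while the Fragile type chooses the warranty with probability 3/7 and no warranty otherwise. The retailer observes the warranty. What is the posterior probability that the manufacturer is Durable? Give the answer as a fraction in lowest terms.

7/22

P(the warranty) = (1/6)·1 + (5/6)·(3/7) = 11/21.
By Bayes' rule, P(Durable | the warranty) = (1/6) / (11/21) = 7/22.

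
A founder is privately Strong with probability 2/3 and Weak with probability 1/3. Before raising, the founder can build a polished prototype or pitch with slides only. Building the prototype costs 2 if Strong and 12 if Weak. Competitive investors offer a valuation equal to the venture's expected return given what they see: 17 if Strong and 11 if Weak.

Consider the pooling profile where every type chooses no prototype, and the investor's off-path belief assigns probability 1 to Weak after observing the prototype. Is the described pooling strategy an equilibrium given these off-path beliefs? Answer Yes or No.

On path, the investor holds the prior and pays 2/3·17 + 1/3·11 = 15. Off path (the prototype), believing Weak, it pays 11.
Strong: no prototype nets 15; the prototype nets 11 − 2 = 9. Strong stays.
Weak: no prototype nets 15; the prototype nets 11 − 12 = -1. Weak stays.
No type deviates, so pooling is sustained.

Yes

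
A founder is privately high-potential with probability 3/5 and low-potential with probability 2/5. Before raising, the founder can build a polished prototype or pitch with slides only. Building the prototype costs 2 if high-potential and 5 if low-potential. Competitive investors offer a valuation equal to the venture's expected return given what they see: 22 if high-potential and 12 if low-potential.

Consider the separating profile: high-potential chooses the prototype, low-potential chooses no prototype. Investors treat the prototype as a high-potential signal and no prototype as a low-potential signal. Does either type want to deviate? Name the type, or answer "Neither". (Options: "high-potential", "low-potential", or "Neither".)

low-potential

The prototype pays 22; no prototype pays 12.
high-potential: assigned the prototype, nets 22 − 2 = 20; deviating to no prototype nets 12.
low-potential: assigned no prototype, nets 12; deviating to the prototype nets 22 − 5 = 17.
The low-potential type gains 5 by deviating.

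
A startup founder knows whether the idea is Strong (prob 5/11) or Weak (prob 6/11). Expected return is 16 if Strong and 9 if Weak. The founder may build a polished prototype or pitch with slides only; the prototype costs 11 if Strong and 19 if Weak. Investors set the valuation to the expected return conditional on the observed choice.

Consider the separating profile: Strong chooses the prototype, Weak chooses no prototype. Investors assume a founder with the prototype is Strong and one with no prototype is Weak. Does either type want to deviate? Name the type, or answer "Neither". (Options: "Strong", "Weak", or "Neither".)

The prototype pays 16; no prototype pays 9.
Strong: assigned the prototype, nets 16 − 11 = 5; deviating to no prototype nets 9.
Weak: assigned no prototype, nets 9; deviating to the prototype nets 16 − 19 = -3.
The Strong type gains 4 by deviating.

Strong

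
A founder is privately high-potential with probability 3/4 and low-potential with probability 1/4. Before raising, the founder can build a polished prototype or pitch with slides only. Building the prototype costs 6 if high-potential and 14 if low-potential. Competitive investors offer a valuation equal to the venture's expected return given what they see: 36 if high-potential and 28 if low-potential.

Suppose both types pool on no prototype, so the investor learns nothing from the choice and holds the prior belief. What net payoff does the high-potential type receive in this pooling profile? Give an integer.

Pooled valuation = 3/4·36 + 1/4·28 = 34.
high-potential pays no cost for no prototype, so net payoff = 34.

34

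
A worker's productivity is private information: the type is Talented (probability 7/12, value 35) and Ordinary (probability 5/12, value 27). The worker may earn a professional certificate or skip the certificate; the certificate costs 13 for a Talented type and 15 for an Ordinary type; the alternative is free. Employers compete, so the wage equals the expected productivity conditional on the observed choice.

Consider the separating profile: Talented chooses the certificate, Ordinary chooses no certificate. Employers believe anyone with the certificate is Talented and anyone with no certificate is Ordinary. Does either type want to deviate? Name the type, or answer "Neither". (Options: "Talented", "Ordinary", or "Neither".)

The certificate pays 35; no certificate pays 27.
Talented: assigned the certificate, nets 35 − 13 = 22; deviating to no certificate nets 27.
Ordinary: assigned no certificate, nets 27; deviating to the certificate nets 35 − 15 = 20.
The Talented type gains 5 by deviating.

Talented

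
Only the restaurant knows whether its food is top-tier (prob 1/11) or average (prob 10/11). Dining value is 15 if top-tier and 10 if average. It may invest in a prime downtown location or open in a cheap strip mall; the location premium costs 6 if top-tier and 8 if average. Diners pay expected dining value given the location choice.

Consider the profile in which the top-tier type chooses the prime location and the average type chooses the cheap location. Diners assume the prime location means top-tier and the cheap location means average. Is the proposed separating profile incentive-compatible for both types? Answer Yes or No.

No

Under these beliefs, the prime location earns price premium 15 and the cheap location earns price premium 10.
top-tier: the prime location nets 15 − 6 = 9; the cheap location nets 10. top-tier would deviate to the cheap location.
average: the prime location nets 15 − 8 = 7; the cheap location nets 10. average prefers the cheap location.
top-tier has a profitable deviation, so the profile is not an equilibrium.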